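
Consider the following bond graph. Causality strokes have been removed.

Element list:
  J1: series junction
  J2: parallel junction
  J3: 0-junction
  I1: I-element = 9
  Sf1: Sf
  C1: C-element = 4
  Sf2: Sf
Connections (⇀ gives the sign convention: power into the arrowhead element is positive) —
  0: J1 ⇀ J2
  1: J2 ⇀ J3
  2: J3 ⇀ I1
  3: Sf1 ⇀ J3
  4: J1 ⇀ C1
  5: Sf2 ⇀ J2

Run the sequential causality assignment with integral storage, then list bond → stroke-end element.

β3 |Sf1  (source Sf1 imposes f)
β5 |Sf2  (Sf2 fixes flow; stroke at Sf2)
β2 |I1  (I1: I, integral causality)
β1 |J3  (J3 needs exactly one e-in)
β0 |J2  (J2 needs exactly one e-in)
β4 |J1  (J1: bond 0 brought flow, rest push out)

bond 0 stroke at J2
bond 1 stroke at J3
bond 2 stroke at I1
bond 3 stroke at Sf1
bond 4 stroke at J1
bond 5 stroke at Sf2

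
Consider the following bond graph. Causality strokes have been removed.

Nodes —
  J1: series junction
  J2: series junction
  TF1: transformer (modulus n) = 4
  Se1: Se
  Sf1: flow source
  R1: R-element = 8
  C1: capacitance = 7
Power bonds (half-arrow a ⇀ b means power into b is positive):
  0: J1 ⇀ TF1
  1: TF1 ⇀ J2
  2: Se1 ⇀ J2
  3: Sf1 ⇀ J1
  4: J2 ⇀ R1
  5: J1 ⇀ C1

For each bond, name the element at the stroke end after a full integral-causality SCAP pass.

#0 stroke→J1
#1 stroke→TF1
#2 stroke→J2
#3 stroke→Sf1
#4 stroke→J2
#5 stroke→J1

#2 stroke→J2  (Se1 (Se) sets effort on bond)
#3 stroke→Sf1  (Sf1 (Sf) sets flow on bond)
#0 stroke→J1  (J1 flow already set via bond 3)
#5 stroke→J1  (J1 flow already set via bond 3)
#1 stroke→TF1  (TF TF1: opposite of bond 0)
#4 stroke→J2  (1-jn J2 has f-setter on 1)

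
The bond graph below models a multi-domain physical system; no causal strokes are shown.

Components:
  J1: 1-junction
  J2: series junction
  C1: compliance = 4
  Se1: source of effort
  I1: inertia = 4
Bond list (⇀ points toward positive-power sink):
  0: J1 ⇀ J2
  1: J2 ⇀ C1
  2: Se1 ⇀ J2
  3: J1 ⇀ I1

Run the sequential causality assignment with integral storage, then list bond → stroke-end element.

#2 stroke at J2  (Se1 (Se) sets effort on bond)
#1 stroke at J2  (C1 integral (e out))
#0 stroke at J1  (only one flow-in slot at J2)
#3 stroke at I1  (J1: last free bond brings flow in)

b0 |J1
b1 |J2
b2 |J2
b3 |I1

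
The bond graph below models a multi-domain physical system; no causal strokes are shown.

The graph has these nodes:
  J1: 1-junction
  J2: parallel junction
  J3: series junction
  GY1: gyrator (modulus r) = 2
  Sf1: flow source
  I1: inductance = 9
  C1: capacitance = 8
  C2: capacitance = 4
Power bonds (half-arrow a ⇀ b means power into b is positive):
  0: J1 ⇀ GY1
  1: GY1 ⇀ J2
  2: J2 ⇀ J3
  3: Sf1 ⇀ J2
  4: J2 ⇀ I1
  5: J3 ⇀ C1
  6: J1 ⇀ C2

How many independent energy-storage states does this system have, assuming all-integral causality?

3  (C1, C2, I1 all integral)

bond 3 stroke at Sf1  (Sf1 (Sf) sets flow on bond)
bond 4 stroke at I1  (prefer integral on I1)
bond 5 stroke at J3  (prefer integral on C1)
bond 2 stroke at J2  (only one flow-in slot at J3)
bond 1 stroke at GY1  (J2 effort already set via bond 2)
bond 0 stroke at GY1  (GY1 both-in/both-out from 1)
bond 6 stroke at J1  (J1: bond 0 brought flow, rest push out)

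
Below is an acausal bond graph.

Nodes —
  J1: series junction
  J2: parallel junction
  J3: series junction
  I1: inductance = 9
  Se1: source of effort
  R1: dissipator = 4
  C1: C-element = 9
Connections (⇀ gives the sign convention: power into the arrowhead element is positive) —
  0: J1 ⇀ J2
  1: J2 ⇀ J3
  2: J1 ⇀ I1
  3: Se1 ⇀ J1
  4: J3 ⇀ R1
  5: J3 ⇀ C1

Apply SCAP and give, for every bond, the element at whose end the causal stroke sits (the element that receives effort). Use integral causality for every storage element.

b3 stroke→J1  (Se1 fixes effort; stroke away)
b2 stroke→I1  (I1: I, integral causality)
b0 stroke→J1  (J1 flow already set via bond 2)
b1 stroke→J2  (J2: last free bond brings effort in)
b4 stroke→J3  (J3: bond 1 brought flow, rest push out)
b5 stroke→J3  (1-jn J3 has f-setter on 1)

bond 0 →J1
bond 1 →J2
bond 2 →I1
bond 3 →J1
bond 4 →J3
bond 5 →J3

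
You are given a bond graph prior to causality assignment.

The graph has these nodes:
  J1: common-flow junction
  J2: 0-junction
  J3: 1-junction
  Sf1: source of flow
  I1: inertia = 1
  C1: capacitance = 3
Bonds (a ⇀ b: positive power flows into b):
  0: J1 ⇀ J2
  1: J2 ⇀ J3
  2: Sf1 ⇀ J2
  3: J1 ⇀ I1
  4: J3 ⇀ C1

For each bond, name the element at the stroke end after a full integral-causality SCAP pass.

#2 →Sf1  (Sf1 fixes flow; stroke at Sf1)
#3 →I1  (I1 integral (f out))
#0 →J1  (common-f at J1 fixed by 3)
#1 →J2  (J2: last free bond brings effort in)
#4 →J3  (J3: bond 1 brought flow, rest push out)

b0 stroke→J1
b1 stroke→J2
b2 stroke→Sf1
b3 stroke→I1
b4 stroke→J3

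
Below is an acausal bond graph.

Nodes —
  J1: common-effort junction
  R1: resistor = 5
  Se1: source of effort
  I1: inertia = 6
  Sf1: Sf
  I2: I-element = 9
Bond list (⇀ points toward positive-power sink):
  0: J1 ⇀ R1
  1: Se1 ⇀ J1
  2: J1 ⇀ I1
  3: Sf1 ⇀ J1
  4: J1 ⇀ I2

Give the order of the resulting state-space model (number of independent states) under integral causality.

2  (I1, I2 all integral)

b1 stroke at J1  (source Se1 imposes e)
b3 stroke at Sf1  (Sf1 fixes flow; stroke at Sf1)
b0 stroke at R1  (common-e at J1 fixed by 1)
b2 stroke at I1  (J1 effort already set via bond 1)
b4 stroke at I2  (0-jn J1 has e-setter on 1)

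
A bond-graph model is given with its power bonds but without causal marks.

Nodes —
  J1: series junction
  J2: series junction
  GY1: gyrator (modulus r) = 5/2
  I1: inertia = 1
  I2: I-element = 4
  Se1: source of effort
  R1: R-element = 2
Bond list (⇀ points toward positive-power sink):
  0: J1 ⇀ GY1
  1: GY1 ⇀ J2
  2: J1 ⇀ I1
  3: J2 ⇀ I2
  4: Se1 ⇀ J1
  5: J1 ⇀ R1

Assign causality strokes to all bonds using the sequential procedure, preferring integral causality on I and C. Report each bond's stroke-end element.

β0 |J1
β1 |J2
β2 |I1
β3 |I2
β4 |J1
β5 |J1

#4 stroke→J1  (Se1 fixes effort; stroke away)
#2 stroke→I1  (I1 integral (f out))
#0 stroke→J1  (J1 flow already set via bond 2)
#5 stroke→J1  (J1 flow already set via bond 2)
#1 stroke→J2  (GY1: gyrator matches bond 0)
#3 stroke→I2  (only one flow-in slot at J2)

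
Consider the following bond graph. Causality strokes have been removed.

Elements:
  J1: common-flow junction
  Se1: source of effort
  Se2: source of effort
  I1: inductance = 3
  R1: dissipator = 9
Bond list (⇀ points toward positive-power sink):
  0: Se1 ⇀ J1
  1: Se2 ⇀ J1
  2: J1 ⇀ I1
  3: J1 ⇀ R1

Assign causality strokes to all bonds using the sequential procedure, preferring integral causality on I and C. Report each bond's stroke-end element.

b0 →J1  (source Se1 imposes e)
b1 →J1  (source Se2 imposes e)
b2 →I1  (I1: I, integral causality)
b3 →J1  (1-jn J1 has f-setter on 2)

β0 stroke→J1
β1 stroke→J1
β2 stroke→I1
β3 stroke→J1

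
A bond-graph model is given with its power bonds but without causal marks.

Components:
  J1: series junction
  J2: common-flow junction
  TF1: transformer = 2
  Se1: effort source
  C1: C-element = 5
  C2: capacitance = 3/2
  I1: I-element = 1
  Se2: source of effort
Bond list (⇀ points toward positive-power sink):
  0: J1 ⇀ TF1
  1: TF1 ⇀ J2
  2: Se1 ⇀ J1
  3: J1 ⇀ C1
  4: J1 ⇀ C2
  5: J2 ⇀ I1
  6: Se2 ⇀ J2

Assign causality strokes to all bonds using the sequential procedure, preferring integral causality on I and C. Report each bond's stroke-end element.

β2 stroke→J1  (source Se1 imposes e)
β6 stroke→J2  (Se2: effort source, stroke at far end)
β3 stroke→J1  (C1 integral (e out))
β4 stroke→J1  (C2 integral (e out))
β0 stroke→TF1  (J1 needs exactly one f-in)
β1 stroke→J2  (TF TF1: opposite of bond 0)
β5 stroke→I1  (J2: last free bond brings flow in)

#0 →TF1
#1 →J2
#2 →J1
#3 →J1
#4 →J1
#5 →I1
#6 →J2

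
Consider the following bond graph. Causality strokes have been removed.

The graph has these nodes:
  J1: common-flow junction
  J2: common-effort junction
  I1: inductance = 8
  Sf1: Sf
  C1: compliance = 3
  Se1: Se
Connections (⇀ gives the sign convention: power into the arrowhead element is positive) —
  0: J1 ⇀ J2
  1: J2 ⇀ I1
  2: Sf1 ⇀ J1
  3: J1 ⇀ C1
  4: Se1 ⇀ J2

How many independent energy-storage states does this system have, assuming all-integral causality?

β2 →Sf1  (Sf1 fixes flow; stroke at Sf1)
β4 →J2  (Se1 fixes effort; stroke away)
β0 →J1  (1-jn J1 has f-setter on 2)
β3 →J1  (1-jn J1 has f-setter on 2)
β1 →I1  (0-jn J2 has e-setter on 4)

2  (C1, I1 all integral)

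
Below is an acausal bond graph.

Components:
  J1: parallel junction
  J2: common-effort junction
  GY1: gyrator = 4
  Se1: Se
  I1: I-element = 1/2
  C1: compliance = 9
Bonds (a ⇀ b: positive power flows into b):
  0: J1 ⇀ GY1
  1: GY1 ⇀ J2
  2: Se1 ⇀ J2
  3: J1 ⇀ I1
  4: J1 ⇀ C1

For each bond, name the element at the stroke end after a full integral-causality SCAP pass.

β2 stroke→J2  (Se1 fixes effort; stroke away)
β1 stroke→GY1  (common-e at J2 fixed by 2)
β0 stroke→GY1  (GY1 both-in/both-out from 1)
β3 stroke→I1  (prefer integral on I1)
β4 stroke→J1  (only one effort-in slot at J1)

β0 stroke at GY1
β1 stroke at GY1
β2 stroke at J2
β3 stroke at I1
β4 stroke at J1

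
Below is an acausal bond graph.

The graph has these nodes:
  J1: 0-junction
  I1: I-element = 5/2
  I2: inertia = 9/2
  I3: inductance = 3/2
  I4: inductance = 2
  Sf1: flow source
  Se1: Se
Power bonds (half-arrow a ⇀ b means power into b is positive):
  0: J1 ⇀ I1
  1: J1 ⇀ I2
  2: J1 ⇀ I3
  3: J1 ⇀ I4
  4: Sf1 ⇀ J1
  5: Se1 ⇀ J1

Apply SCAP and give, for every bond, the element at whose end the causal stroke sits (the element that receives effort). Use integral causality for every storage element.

#4 →Sf1  (source Sf1 imposes f)
#5 →J1  (Se1: effort source, stroke at far end)
#0 →I1  (J1 effort already set via bond 5)
#1 →I2  (common-e at J1 fixed by 5)
#2 →I3  (common-e at J1 fixed by 5)
#3 →I4  (common-e at J1 fixed by 5)

β0 stroke at I1
β1 stroke at I2
β2 stroke at I3
β3 stroke at I4
β4 stroke at Sf1
β5 stroke at J1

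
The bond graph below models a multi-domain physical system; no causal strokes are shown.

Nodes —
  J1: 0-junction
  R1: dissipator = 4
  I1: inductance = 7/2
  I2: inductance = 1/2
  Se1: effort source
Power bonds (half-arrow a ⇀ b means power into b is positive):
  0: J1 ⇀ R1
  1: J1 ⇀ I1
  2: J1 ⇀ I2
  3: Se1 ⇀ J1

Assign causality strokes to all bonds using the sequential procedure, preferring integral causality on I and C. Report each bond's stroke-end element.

b0 stroke at R1
b1 stroke at I1
b2 stroke at I2
b3 stroke at J1

bond 3 stroke→J1  (source Se1 imposes e)
bond 0 stroke→R1  (J1 effort already set via bond 3)
bond 1 stroke→I1  (J1: bond 3 brought effort, rest push out)
bond 2 stroke→I2  (J1: bond 3 brought effort, rest push out)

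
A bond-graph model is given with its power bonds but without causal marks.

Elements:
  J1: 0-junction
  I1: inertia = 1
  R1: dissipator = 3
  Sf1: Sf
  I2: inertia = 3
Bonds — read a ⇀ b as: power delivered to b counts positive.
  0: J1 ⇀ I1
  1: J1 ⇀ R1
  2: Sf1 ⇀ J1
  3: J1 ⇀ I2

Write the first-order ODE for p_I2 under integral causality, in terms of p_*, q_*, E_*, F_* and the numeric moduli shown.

dp_I2/dt = 3*F_Sf1 - 3*p_I1 - p_I2

bond 2 stroke at Sf1  (Sf1 fixes flow; stroke at Sf1)
bond 0 stroke at I1  (prefer integral on I1)
bond 3 stroke at I2  (prefer integral on I2)
bond 1 stroke at J1  (J1 needs exactly one e-in)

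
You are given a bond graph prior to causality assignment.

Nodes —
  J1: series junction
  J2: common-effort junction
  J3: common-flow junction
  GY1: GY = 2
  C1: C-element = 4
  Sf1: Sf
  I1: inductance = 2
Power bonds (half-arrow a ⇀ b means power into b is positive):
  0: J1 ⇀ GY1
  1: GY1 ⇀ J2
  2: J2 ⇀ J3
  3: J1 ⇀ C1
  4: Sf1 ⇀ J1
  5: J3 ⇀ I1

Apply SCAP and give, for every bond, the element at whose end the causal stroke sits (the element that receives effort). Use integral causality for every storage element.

β4 |Sf1  (Sf1: flow source, stroke at near end)
β0 |J1  (J1: bond 4 brought flow, rest push out)
β3 |J1  (1-jn J1 has f-setter on 4)
β1 |J2  (GY GY1: same side as bond 0)
β2 |J3  (common-e at J2 fixed by 1)
β5 |I1  (J3 needs exactly one f-in)

b0 →J1
b1 →J2
b2 →J3
b3 →J1
b4 →Sf1
b5 →I1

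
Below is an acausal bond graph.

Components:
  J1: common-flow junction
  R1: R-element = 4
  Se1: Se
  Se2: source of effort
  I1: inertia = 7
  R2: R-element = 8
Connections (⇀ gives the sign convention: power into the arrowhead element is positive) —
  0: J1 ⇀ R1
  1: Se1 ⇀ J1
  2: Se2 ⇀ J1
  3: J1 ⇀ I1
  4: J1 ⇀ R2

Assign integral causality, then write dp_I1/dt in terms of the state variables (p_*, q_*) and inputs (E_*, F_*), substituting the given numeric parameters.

#1 →J1  (Se1: effort source, stroke at far end)
#2 →J1  (Se2 (Se) sets effort on bond)
#3 →I1  (I1 integral (f out))
#0 →J1  (J1: bond 3 brought flow, rest push out)
#4 →J1  (common-f at J1 fixed by 3)

dp_I1/dt = E_Se1 + E_Se2 - 12*p_I1/7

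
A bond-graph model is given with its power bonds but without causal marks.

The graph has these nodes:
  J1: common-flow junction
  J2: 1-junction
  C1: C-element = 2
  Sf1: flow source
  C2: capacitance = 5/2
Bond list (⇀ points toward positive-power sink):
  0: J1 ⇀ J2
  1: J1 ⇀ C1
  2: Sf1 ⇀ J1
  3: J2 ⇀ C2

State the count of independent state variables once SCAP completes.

2  (C1, C2 all integral)

#2 →Sf1  (source Sf1 imposes f)
#0 →J1  (1-jn J1 has f-setter on 2)
#1 →J1  (J1 flow already set via bond 2)
#3 →J2  (J2: bond 0 brought flow, rest push out)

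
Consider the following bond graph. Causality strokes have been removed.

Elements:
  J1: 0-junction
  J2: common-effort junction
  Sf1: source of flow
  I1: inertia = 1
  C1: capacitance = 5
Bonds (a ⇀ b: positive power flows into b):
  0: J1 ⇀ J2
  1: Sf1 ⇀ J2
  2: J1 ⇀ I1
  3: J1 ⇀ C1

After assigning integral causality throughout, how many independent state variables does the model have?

2  (C1, I1 all integral)

b1 →Sf1  (Sf1 fixes flow; stroke at Sf1)
b0 →J2  (only one effort-in slot at J2)
b2 →I1  (I1 integral (f out))
b3 →J1  (closing 0-jn rule on J1)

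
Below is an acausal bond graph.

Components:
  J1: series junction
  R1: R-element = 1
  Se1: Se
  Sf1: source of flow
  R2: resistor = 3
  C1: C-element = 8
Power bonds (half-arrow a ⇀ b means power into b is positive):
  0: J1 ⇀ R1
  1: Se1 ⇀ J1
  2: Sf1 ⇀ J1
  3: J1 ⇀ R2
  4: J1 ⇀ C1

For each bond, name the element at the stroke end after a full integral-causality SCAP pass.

b0 stroke at J1
b1 stroke at J1
b2 stroke at Sf1
b3 stroke at J1
b4 stroke at J1

#1 stroke→J1  (Se1: effort source, stroke at far end)
#2 stroke→Sf1  (Sf1 (Sf) sets flow on bond)
#0 stroke→J1  (1-jn J1 has f-setter on 2)
#3 stroke→J1  (J1: bond 2 brought flow, rest push out)
#4 stroke→J1  (J1: bond 2 brought flow, rest push out)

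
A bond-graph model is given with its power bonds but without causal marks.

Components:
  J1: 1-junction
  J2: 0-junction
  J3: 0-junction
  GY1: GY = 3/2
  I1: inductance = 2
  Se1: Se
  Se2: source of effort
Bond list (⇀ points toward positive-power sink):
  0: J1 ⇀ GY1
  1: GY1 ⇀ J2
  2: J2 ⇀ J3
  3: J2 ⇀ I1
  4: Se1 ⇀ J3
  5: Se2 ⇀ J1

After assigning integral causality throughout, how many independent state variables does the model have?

b4 stroke at J3  (Se1 fixes effort; stroke away)
b5 stroke at J1  (Se2 fixes effort; stroke away)
b0 stroke at GY1  (closing 1-jn rule on J1)
b2 stroke at J2  (J3: bond 4 brought effort, rest push out)
b1 stroke at GY1  (through GY1, causality inverts; strokes same side of GY1)
b3 stroke at I1  (0-jn J2 has e-setter on 2)

1  (I1 all integral)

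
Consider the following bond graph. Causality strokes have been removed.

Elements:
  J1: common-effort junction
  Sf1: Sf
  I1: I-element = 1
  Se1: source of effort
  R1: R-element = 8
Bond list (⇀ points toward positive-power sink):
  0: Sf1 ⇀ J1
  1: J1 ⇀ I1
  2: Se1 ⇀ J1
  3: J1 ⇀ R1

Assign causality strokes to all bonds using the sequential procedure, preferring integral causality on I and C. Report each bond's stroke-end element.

b0 |Sf1
b1 |I1
b2 |J1
b3 |R1

#0 stroke at Sf1  (source Sf1 imposes f)
#2 stroke at J1  (Se1: effort source, stroke at far end)
#1 stroke at I1  (0-jn J1 has e-setter on 2)
#3 stroke at R1  (J1: bond 2 brought effort, rest push out)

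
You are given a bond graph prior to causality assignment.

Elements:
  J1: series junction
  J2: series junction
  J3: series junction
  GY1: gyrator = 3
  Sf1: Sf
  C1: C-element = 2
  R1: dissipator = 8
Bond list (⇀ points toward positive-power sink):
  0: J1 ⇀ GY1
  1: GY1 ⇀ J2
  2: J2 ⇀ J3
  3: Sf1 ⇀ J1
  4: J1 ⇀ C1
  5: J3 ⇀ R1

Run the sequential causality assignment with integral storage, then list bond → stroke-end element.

β0 →J1
β1 →J2
β2 →J3
β3 →Sf1
β4 →J1
β5 →R1

#3 stroke at Sf1  (Sf1: flow source, stroke at near end)
#0 stroke at J1  (common-f at J1 fixed by 3)
#4 stroke at J1  (common-f at J1 fixed by 3)
#1 stroke at J2  (GY GY1: same side as bond 0)
#2 stroke at J3  (only one flow-in slot at J2)
#5 stroke at R1  (closing 1-jn rule on J3)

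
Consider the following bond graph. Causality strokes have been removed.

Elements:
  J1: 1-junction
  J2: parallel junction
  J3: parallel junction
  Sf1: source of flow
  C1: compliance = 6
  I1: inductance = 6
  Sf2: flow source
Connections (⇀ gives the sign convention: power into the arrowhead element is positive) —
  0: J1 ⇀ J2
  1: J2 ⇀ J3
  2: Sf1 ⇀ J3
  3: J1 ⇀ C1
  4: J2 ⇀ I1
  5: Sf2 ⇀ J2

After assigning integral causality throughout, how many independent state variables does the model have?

β2 stroke→Sf1  (Sf1 (Sf) sets flow on bond)
β5 stroke→Sf2  (Sf2 fixes flow; stroke at Sf2)
β1 stroke→J3  (J3 needs exactly one e-in)
β3 stroke→J1  (C1 outputs effort q/C1)
β0 stroke→J2  (J1 needs exactly one f-in)
β4 stroke→I1  (0-jn J2 has e-setter on 0)

2  (C1, I1 all integral)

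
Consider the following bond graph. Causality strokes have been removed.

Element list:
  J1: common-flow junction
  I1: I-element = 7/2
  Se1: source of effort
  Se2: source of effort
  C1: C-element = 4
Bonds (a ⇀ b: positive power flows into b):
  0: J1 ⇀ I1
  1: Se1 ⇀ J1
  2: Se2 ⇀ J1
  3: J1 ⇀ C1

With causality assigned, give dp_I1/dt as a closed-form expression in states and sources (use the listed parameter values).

b1 stroke→J1  (Se1 fixes effort; stroke away)
b2 stroke→J1  (source Se2 imposes e)
b0 stroke→I1  (prefer integral on I1)
b3 stroke→J1  (common-f at J1 fixed by 0)

dp_I1/dt = E_Se1 + E_Se2 - q_C1/4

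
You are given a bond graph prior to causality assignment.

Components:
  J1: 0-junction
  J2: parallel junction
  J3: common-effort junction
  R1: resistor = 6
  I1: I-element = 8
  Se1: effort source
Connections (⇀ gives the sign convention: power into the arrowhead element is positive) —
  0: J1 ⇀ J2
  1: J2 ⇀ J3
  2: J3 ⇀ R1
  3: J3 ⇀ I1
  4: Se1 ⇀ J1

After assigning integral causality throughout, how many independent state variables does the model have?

1  (I1 all integral)

β4 stroke→J1  (source Se1 imposes e)
β0 stroke→J2  (0-jn J1 has e-setter on 4)
β1 stroke→J3  (common-e at J2 fixed by 0)
β2 stroke→R1  (common-e at J3 fixed by 1)
β3 stroke→I1  (J3 effort already set via bond 1)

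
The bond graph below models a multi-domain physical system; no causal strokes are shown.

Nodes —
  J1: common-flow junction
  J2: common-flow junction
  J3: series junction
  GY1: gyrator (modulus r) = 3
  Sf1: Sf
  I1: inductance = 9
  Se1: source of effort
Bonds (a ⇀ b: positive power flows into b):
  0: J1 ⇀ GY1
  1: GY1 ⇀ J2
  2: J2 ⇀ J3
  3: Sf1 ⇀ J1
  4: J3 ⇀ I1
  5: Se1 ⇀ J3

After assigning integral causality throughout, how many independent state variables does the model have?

β3 →Sf1  (Sf1: flow source, stroke at near end)
β5 →J3  (source Se1 imposes e)
β0 →J1  (J1 flow already set via bond 3)
β1 →J2  (GY1 both-in/both-out from 0)
β2 →J3  (J2 needs exactly one f-in)
β4 →I1  (only one flow-in slot at J3)

1  (I1 all integral)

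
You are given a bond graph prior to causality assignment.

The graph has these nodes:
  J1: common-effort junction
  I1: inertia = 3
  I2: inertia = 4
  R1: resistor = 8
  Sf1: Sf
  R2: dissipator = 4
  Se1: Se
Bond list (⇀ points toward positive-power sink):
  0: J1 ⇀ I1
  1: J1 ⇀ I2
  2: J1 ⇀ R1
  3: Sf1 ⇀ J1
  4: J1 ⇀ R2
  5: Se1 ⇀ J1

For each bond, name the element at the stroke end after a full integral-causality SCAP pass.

bond 3 stroke→Sf1  (source Sf1 imposes f)
bond 5 stroke→J1  (Se1: effort source, stroke at far end)
bond 0 stroke→I1  (common-e at J1 fixed by 5)
bond 1 stroke→I2  (common-e at J1 fixed by 5)
bond 2 stroke→R1  (J1: bond 5 brought effort, rest push out)
bond 4 stroke→R2  (0-jn J1 has e-setter on 5)

#0 |I1
#1 |I2
#2 |R1
#3 |Sf1
#4 |R2
#5 |J1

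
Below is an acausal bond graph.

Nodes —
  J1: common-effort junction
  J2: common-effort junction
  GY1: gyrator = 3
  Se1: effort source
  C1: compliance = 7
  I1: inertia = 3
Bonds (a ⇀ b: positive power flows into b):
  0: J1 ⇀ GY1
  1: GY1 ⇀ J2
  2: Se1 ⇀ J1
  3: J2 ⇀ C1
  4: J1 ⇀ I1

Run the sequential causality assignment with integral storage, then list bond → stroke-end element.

#0 |GY1
#1 |GY1
#2 |J1
#3 |J2
#4 |I1

#2 stroke at J1  (Se1 fixes effort; stroke away)
#0 stroke at GY1  (J1 effort already set via bond 2)
#4 stroke at I1  (J1: bond 2 brought effort, rest push out)
#1 stroke at GY1  (GY1 both-in/both-out from 0)
#3 stroke at J2  (J2: last free bond brings effort in)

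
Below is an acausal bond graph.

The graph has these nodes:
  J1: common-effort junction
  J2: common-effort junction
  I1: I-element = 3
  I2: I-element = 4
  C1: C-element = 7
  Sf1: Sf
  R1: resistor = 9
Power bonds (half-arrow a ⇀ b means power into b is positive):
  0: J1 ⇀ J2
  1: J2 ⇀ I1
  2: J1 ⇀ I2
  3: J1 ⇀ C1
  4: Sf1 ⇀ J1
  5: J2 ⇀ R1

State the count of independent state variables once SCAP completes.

3  (C1, I1, I2 all integral)

b4 stroke→Sf1  (Sf1: flow source, stroke at near end)
b1 stroke→I1  (I1 integral (f out))
b2 stroke→I2  (I2 integral (f out))
b3 stroke→J1  (prefer integral on C1)
b0 stroke→J2  (0-jn J1 has e-setter on 3)
b5 stroke→R1  (0-jn J2 has e-setter on 0)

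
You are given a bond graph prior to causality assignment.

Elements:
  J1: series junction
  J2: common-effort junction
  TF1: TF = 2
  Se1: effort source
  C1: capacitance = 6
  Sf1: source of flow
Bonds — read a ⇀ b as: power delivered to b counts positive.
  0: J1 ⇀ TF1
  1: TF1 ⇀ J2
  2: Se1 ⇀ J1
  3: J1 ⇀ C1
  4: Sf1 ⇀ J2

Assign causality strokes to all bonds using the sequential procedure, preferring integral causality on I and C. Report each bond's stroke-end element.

#0 stroke at TF1
#1 stroke at J2
#2 stroke at J1
#3 stroke at J1
#4 stroke at Sf1

#2 |J1  (Se1 fixes effort; stroke away)
#4 |Sf1  (source Sf1 imposes f)
#1 |J2  (closing 0-jn rule on J2)
#0 |TF1  (TF1: transformer flips bond 1)
#3 |J1  (J1: bond 0 brought flow, rest push out)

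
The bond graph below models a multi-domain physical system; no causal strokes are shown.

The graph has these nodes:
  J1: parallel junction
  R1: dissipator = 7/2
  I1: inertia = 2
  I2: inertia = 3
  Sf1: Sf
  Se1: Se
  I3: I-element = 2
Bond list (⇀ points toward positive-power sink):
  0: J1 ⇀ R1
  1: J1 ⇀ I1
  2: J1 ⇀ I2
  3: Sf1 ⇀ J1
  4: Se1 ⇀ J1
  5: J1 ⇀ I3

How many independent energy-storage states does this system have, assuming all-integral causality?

β3 stroke→Sf1  (Sf1: flow source, stroke at near end)
β4 stroke→J1  (Se1 (Se) sets effort on bond)
β0 stroke→R1  (J1 effort already set via bond 4)
β1 stroke→I1  (J1: bond 4 brought effort, rest push out)
β2 stroke→I2  (0-jn J1 has e-setter on 4)
β5 stroke→I3  (J1 effort already set via bond 4)

3  (I1, I2, I3 all integral)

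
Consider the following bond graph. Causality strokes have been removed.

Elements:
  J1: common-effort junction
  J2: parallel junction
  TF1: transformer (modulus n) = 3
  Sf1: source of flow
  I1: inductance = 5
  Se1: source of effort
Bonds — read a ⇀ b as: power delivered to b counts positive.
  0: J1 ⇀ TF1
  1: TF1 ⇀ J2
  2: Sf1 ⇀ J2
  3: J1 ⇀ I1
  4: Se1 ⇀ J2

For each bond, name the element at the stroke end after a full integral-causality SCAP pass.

b2 →Sf1  (source Sf1 imposes f)
b4 →J2  (Se1 (Se) sets effort on bond)
b1 →TF1  (0-jn J2 has e-setter on 4)
b0 →J1  (TF1 one-in-one-out from 1)
b3 →I1  (0-jn J1 has e-setter on 0)

bond 0 |J1
bond 1 |TF1
bond 2 |Sf1
bond 3 |I1
bond 4 |J2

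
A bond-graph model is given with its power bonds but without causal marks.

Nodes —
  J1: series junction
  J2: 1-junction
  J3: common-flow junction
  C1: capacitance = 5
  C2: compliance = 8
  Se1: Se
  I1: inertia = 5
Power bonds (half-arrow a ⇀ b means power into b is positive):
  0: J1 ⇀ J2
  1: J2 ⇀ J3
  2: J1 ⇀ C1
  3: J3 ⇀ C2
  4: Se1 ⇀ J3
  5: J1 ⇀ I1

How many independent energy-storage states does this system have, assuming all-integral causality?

β4 stroke→J3  (Se1 fixes effort; stroke away)
β2 stroke→J1  (C1 outputs effort q/C1)
β3 stroke→J3  (C2: C, integral causality)
β1 stroke→J2  (only one flow-in slot at J3)
β0 stroke→J1  (J2 needs exactly one f-in)
β5 stroke→I1  (J1: last free bond brings flow in)

3  (C1, C2, I1 all integral)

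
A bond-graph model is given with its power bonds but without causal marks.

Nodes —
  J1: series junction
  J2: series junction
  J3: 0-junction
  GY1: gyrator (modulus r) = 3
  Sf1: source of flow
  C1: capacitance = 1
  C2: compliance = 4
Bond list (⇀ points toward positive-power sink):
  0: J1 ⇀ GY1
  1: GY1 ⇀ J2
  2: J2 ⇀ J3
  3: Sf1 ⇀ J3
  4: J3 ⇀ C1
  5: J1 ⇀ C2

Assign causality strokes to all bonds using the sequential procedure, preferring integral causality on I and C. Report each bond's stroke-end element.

bond 3 stroke→Sf1  (Sf1: flow source, stroke at near end)
bond 4 stroke→J3  (prefer integral on C1)
bond 2 stroke→J2  (J3: bond 4 brought effort, rest push out)
bond 1 stroke→GY1  (J2: last free bond brings flow in)
bond 0 stroke→GY1  (GY1 both-in/both-out from 1)
bond 5 stroke→J1  (J1 flow already set via bond 0)

#0 stroke→GY1
#1 stroke→GY1
#2 stroke→J2
#3 stroke→Sf1
#4 stroke→J3
#5 stroke→J1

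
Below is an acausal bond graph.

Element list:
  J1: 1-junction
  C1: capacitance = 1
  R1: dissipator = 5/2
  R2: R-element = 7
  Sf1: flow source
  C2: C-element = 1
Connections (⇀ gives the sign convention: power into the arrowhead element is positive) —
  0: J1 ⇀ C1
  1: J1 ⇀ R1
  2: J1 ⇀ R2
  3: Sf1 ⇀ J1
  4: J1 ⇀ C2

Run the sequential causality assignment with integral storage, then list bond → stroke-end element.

b0 →J1
b1 →J1
b2 →J1
b3 →Sf1
b4 →J1

β3 stroke at Sf1  (source Sf1 imposes f)
β0 stroke at J1  (J1 flow already set via bond 3)
β1 stroke at J1  (1-jn J1 has f-setter on 3)
β2 stroke at J1  (common-f at J1 fixed by 3)
β4 stroke at J1  (1-jn J1 has f-setter on 3)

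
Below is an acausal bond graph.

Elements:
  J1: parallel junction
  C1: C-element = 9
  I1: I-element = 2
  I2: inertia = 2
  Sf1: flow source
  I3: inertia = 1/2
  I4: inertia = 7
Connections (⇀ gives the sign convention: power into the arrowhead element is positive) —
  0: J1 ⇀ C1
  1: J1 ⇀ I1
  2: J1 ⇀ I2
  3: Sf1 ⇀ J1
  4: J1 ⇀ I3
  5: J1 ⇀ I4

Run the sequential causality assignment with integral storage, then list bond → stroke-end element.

bond 0 stroke at J1
bond 1 stroke at I1
bond 2 stroke at I2
bond 3 stroke at Sf1
bond 4 stroke at I3
bond 5 stroke at I4

b3 |Sf1  (Sf1 fixes flow; stroke at Sf1)
b0 |J1  (prefer integral on C1)
b1 |I1  (common-e at J1 fixed by 0)
b2 |I2  (common-e at J1 fixed by 0)
b4 |I3  (J1 effort already set via bond 0)
b5 |I4  (common-e at J1 fixed by 0)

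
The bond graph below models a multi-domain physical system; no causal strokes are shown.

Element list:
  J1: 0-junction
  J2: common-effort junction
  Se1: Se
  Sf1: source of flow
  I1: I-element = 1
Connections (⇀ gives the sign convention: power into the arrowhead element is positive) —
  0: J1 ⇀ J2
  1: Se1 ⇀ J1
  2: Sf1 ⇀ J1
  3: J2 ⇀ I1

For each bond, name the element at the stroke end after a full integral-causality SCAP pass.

b1 →J1  (Se1: effort source, stroke at far end)
b2 →Sf1  (source Sf1 imposes f)
b0 →J2  (J1: bond 1 brought effort, rest push out)
b3 →I1  (common-e at J2 fixed by 0)

β0 |J2
β1 |J1
β2 |Sf1
β3 |I1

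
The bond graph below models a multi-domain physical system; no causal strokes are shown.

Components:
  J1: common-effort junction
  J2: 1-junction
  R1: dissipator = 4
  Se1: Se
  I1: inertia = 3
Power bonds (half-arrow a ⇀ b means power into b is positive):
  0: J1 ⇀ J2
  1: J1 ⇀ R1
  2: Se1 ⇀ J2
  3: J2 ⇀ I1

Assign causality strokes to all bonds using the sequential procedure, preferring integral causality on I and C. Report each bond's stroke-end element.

β0 stroke at J2
β1 stroke at J1
β2 stroke at J2
β3 stroke at I1

β2 stroke→J2  (Se1 (Se) sets effort on bond)
β3 stroke→I1  (prefer integral on I1)
β0 stroke→J2  (common-f at J2 fixed by 3)
β1 stroke→J1  (closing 0-jn rule on J1)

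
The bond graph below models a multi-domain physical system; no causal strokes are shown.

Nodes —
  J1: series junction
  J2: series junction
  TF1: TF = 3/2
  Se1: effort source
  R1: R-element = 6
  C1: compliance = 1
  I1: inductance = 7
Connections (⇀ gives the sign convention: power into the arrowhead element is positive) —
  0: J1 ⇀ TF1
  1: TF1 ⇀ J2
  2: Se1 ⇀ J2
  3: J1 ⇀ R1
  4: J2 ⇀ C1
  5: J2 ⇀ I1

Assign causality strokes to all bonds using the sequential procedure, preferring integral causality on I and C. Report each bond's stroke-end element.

b2 stroke→J2  (Se1 fixes effort; stroke away)
b4 stroke→J2  (C1 outputs effort q/C1)
b5 stroke→I1  (I1 outputs flow p/I1)
b1 stroke→J2  (1-jn J2 has f-setter on 5)
b0 stroke→TF1  (through TF1, causality passes straight; one stroke at TF1)
b3 stroke→J1  (J1: bond 0 brought flow, rest push out)

b0 stroke→TF1
b1 stroke→J2
b2 stroke→J2
b3 stroke→J1
b4 stroke→J2
b5 stroke→I1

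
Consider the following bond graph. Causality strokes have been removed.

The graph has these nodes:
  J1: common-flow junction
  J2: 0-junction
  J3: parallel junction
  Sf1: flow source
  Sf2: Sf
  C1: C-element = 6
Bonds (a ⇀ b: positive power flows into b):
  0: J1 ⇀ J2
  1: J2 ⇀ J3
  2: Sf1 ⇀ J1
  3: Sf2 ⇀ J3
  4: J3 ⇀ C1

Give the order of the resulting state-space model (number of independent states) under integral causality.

1  (C1 all integral)

#2 stroke→Sf1  (Sf1 fixes flow; stroke at Sf1)
#3 stroke→Sf2  (source Sf2 imposes f)
#0 stroke→J1  (common-f at J1 fixed by 2)
#1 stroke→J2  (J2 needs exactly one e-in)
#4 stroke→J3  (closing 0-jn rule on J3)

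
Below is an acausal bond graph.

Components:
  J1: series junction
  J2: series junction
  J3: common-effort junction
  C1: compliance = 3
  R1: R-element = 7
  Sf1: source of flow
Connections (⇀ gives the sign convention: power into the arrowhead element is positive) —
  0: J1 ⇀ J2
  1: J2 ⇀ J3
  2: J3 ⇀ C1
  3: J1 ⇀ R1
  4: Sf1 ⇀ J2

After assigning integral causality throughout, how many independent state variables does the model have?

1  (C1 all integral)

b4 stroke→Sf1  (Sf1: flow source, stroke at near end)
b0 stroke→J2  (J2 flow already set via bond 4)
b1 stroke→J2  (J2: bond 4 brought flow, rest push out)
b2 stroke→J3  (closing 0-jn rule on J3)
b3 stroke→J1  (common-f at J1 fixed by 0)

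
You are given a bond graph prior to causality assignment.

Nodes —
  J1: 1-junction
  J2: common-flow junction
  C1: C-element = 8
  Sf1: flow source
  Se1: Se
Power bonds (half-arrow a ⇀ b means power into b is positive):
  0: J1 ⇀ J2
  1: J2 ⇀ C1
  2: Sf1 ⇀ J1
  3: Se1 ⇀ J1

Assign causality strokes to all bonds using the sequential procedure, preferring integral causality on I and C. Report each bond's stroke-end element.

b0 |J1
b1 |J2
b2 |Sf1
b3 |J1

bond 2 stroke at Sf1  (Sf1 fixes flow; stroke at Sf1)
bond 3 stroke at J1  (Se1: effort source, stroke at far end)
bond 0 stroke at J1  (J1: bond 2 brought flow, rest push out)
bond 1 stroke at J2  (common-f at J2 fixed by 0)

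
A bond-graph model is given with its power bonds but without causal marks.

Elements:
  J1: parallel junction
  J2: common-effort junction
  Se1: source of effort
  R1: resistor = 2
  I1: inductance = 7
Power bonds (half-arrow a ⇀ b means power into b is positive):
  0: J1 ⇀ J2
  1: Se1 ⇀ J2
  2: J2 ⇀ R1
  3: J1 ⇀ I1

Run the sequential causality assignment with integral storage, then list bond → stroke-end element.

b1 stroke→J2  (Se1: effort source, stroke at far end)
b0 stroke→J1  (0-jn J2 has e-setter on 1)
b2 stroke→R1  (J2: bond 1 brought effort, rest push out)
b3 stroke→I1  (common-e at J1 fixed by 0)

b0 stroke at J1
b1 stroke at J2
b2 stroke at R1
b3 stroke at I1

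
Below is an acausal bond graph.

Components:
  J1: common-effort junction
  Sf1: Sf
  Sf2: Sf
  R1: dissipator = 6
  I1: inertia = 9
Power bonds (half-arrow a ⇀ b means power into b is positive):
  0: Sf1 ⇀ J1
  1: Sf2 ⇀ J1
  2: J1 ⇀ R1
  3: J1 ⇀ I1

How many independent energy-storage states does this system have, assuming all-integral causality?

1  (I1 all integral)

β0 stroke→Sf1  (source Sf1 imposes f)
β1 stroke→Sf2  (Sf2: flow source, stroke at near end)
β3 stroke→I1  (I1 outputs flow p/I1)
β2 stroke→J1  (closing 0-jn rule on J1)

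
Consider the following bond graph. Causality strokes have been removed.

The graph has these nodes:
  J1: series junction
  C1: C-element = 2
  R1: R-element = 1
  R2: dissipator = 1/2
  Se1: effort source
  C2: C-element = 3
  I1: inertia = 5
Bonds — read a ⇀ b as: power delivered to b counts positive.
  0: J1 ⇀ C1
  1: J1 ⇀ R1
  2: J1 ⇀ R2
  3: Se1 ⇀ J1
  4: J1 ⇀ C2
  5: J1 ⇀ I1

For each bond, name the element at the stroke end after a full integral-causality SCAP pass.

β3 →J1  (Se1 fixes effort; stroke away)
β0 →J1  (C1 outputs effort q/C1)
β4 →J1  (C2: C, integral causality)
β5 →I1  (I1 outputs flow p/I1)
β1 →J1  (common-f at J1 fixed by 5)
β2 →J1  (common-f at J1 fixed by 5)

bond 0 stroke→J1
bond 1 stroke→J1
bond 2 stroke→J1
bond 3 stroke→J1
bond 4 stroke→J1
bond 5 stroke→I1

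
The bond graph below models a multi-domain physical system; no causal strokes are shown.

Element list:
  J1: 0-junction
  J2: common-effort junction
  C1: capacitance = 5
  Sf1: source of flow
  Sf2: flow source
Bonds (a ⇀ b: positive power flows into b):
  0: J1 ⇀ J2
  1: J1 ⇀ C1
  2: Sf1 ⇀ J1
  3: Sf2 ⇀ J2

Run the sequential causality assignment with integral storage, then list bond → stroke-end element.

β2 →Sf1  (source Sf1 imposes f)
β3 →Sf2  (source Sf2 imposes f)
β0 →J2  (J2 needs exactly one e-in)
β1 →J1  (J1: last free bond brings effort in)

b0 →J2
b1 →J1
b2 →Sf1
b3 →Sf2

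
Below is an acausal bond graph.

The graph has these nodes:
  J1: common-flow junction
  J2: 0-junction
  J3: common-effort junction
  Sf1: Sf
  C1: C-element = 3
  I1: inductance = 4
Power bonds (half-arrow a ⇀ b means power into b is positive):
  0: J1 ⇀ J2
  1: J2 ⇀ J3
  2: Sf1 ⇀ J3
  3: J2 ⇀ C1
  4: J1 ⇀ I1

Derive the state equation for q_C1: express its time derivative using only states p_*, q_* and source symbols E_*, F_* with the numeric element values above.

b2 |Sf1  (source Sf1 imposes f)
b1 |J3  (J3: last free bond brings effort in)
b3 |J2  (C1 outputs effort q/C1)
b0 |J1  (common-e at J2 fixed by 3)
b4 |I1  (J1 needs exactly one f-in)

dq_C1/dt = F_Sf1 + p_I1/4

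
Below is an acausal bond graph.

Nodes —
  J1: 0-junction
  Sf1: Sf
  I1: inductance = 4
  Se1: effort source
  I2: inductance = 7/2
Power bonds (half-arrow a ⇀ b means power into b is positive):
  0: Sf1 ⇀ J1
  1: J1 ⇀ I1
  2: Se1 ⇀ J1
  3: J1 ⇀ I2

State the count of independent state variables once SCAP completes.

2  (I1, I2 all integral)

#0 stroke→Sf1  (Sf1: flow source, stroke at near end)
#2 stroke→J1  (source Se1 imposes e)
#1 stroke→I1  (J1 effort already set via bond 2)
#3 stroke→I2  (0-jn J1 has e-setter on 2)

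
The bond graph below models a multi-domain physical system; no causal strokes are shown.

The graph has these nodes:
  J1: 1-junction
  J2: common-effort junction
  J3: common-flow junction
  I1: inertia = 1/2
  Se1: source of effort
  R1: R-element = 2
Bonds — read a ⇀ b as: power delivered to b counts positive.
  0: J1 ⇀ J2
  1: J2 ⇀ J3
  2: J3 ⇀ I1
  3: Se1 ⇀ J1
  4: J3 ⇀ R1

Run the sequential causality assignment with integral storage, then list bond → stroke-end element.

#0 stroke at J2
#1 stroke at J3
#2 stroke at I1
#3 stroke at J1
#4 stroke at J3

bond 3 →J1  (Se1 fixes effort; stroke away)
bond 0 →J2  (only one flow-in slot at J1)
bond 1 →J3  (J2 effort already set via bond 0)
bond 2 →I1  (I1 outputs flow p/I1)
bond 4 →J3  (common-f at J3 fixed by 2)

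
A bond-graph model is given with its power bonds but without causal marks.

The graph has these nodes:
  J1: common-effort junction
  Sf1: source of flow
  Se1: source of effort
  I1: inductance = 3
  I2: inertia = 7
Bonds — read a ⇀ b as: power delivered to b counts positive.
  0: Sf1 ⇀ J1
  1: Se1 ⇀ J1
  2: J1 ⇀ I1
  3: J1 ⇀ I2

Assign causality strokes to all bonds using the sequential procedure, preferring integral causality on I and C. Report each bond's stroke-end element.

#0 |Sf1
#1 |J1
#2 |I1
#3 |I2

bond 0 →Sf1  (Sf1 fixes flow; stroke at Sf1)
bond 1 →J1  (Se1: effort source, stroke at far end)
bond 2 →I1  (0-jn J1 has e-setter on 1)
bond 3 →I2  (J1: bond 1 brought effort, rest push out)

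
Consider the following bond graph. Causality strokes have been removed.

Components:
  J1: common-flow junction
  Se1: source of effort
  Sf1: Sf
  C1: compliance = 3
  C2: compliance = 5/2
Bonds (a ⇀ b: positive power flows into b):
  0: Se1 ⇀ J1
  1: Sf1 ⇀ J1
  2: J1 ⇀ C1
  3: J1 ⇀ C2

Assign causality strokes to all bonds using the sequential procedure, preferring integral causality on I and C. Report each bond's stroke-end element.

bond 0 |J1  (Se1 (Se) sets effort on bond)
bond 1 |Sf1  (Sf1: flow source, stroke at near end)
bond 2 |J1  (J1: bond 1 brought flow, rest push out)
bond 3 |J1  (J1: bond 1 brought flow, rest push out)

#0 |J1
#1 |Sf1
#2 |J1
#3 |J1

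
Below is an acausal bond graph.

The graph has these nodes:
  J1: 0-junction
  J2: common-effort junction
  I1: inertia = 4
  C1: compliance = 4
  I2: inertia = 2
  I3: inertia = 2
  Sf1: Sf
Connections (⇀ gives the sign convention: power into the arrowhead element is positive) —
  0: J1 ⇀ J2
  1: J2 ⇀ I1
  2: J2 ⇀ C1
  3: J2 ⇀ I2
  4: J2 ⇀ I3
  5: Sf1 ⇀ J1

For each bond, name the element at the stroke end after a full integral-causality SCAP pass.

bond 0 stroke at J1
bond 1 stroke at I1
bond 2 stroke at J2
bond 3 stroke at I2
bond 4 stroke at I3
bond 5 stroke at Sf1

β5 |Sf1  (Sf1 fixes flow; stroke at Sf1)
β0 |J1  (only one effort-in slot at J1)
β1 |I1  (prefer integral on I1)
β2 |J2  (C1 integral (e out))
β3 |I2  (J2: bond 2 brought effort, rest push out)
β4 |I3  (J2: bond 2 brought effort, rest push out)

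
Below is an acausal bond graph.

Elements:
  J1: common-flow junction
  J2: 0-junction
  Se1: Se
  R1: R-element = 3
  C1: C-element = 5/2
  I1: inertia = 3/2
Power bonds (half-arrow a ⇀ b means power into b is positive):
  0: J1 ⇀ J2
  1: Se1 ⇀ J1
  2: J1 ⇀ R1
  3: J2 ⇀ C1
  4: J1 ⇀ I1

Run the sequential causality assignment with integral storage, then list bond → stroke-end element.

bond 1 stroke at J1  (Se1: effort source, stroke at far end)
bond 3 stroke at J2  (C1: C, integral causality)
bond 0 stroke at J1  (J2: bond 3 brought effort, rest push out)
bond 4 stroke at I1  (I1: I, integral causality)
bond 2 stroke at J1  (common-f at J1 fixed by 4)

#0 |J1
#1 |J1
#2 |J1
#3 |J2
#4 |I1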